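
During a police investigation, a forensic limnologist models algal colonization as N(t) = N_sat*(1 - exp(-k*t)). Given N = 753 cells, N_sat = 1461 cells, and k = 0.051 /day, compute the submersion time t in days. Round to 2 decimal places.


PMSI from diatom colonization curve:
N / N_sat = 753 / 1461 = 0.5154
1 - N/N_sat = 0.4846
ln(1 - N/N_sat) = -0.724431
t = -ln(1 - N/N_sat) / k = -(-0.724431) / 0.051 = 14.20 days

14.20


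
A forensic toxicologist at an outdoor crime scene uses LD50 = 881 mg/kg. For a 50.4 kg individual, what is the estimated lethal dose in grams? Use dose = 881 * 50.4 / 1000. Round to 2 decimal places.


Lethal dose calculation:
Lethal dose = LD50 * body_weight / 1000
= 881 * 50.4 / 1000
= 44402.4 / 1000
= 44.40 g

44.40


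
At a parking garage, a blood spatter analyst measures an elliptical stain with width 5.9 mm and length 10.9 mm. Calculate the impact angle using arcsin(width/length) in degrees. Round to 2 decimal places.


Blood spatter impact angle calculation:
width / length = 5.9 / 10.9 = 0.541284
angle = arcsin(0.541284)
angle = 32.77 degrees

32.77


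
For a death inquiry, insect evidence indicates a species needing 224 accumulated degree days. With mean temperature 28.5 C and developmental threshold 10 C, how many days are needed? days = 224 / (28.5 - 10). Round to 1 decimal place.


Insect development time:
Effective temperature = avg_temp - T_base = 28.5 - 10 = 18.5 C
Days = ADD / effective_temp = 224 / 18.5 = 12.1 days

12.1


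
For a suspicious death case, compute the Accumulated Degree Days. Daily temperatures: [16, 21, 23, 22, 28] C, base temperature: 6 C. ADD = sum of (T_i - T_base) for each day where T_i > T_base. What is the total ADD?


Computing ADD day by day:
Day 1: max(0, 16 - 6) = 10
Day 2: max(0, 21 - 6) = 15
Day 3: max(0, 23 - 6) = 17
Day 4: max(0, 22 - 6) = 16
Day 5: max(0, 28 - 6) = 22
Total ADD = 80

80


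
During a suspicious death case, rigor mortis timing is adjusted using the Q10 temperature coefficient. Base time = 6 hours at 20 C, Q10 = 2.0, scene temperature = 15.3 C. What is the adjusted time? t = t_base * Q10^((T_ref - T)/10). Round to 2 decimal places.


Rigor mortis time adjustment:
Exponent = (T_ref - T_actual) / 10 = (20 - 15.3) / 10 = 0.47
Q10 factor = 2.0^0.47 = 1.38511
t_adjusted = 6 * 1.38511 = 8.31 hours

8.31


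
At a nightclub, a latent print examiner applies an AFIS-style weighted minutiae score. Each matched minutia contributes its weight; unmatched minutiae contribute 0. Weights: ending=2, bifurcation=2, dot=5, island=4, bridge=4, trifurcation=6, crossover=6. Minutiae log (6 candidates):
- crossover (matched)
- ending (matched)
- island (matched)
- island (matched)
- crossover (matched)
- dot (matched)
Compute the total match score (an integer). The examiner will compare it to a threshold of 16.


Weighted minutiae match score:
  crossover: matched, +6 (running total 6)
  ending: matched, +2 (running total 8)
  island: matched, +4 (running total 12)
  island: matched, +4 (running total 16)
  crossover: matched, +6 (running total 22)
  dot: matched, +5 (running total 27)
Total score = 27
Threshold = 16; verdict = identification

27


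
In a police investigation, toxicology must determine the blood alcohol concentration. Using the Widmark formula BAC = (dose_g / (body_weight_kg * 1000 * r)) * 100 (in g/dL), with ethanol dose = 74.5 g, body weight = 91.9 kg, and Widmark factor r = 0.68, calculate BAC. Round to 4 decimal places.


Applying the Widmark formula:
BAC = (dose_g / (body_wt * 1000 * r)) * 100
Denominator = 91.9 * 1000 * 0.68 = 62492
BAC = (74.5 / 62492) * 100
BAC = 0.1192 g/dL

0.1192


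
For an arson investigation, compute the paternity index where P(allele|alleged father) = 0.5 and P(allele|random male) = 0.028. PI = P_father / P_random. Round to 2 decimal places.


Paternity Index calculation:
PI = P(allele|father) / P(allele|random)
PI = 0.5 / 0.028
PI = 17.86

17.86


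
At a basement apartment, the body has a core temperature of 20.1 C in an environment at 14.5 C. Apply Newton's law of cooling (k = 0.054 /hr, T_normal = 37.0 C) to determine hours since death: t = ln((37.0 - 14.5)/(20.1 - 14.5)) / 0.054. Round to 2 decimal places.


Using Newton's law of cooling:
t = ln((T_normal - T_ambient) / (T_body - T_ambient)) / k
T_normal - T_ambient = 22.5
T_body - T_ambient = 5.6
Ratio = 4.017857
ln(ratio) = 1.390749
t = 1.390749 / 0.054 = 25.75 hours

25.75


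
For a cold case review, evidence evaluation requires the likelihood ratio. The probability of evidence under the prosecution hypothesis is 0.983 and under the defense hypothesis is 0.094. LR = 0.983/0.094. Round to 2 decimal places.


Likelihood ratio calculation:
LR = P(E|Hp) / P(E|Hd)
LR = 0.983 / 0.094
LR = 10.46

10.46


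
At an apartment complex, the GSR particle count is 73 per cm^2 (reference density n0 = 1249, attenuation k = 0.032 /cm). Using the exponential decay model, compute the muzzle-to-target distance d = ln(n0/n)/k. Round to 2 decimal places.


GSR distance calculation:
n0/n = 1249 / 73 = 17.109589
ln(n0/n) = 2.839639
d = 2.839639 / 0.032 = 88.74 cm

88.74


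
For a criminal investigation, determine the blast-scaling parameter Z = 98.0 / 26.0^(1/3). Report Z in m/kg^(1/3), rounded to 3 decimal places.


Scaled distance calculation:
W^(1/3) = 26.0^(1/3) = 2.962496
Z = R / W^(1/3) = 98.0 / 2.962496
Z = 33.080 m/kg^(1/3)

33.080


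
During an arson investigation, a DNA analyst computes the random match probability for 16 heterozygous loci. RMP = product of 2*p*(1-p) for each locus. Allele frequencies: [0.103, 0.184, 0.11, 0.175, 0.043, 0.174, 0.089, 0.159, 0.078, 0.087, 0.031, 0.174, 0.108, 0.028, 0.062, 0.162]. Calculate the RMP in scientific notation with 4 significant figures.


Computing RMP for 16 loci:
Locus 1: 2 * 0.103 * 0.897 = 0.184782
Locus 2: 2 * 0.184 * 0.816 = 0.300288
Locus 3: 2 * 0.11 * 0.89 = 0.1958
Locus 4: 2 * 0.175 * 0.825 = 0.28875
Locus 5: 2 * 0.043 * 0.957 = 0.082302
Locus 6: 2 * 0.174 * 0.826 = 0.287448
Locus 7: 2 * 0.089 * 0.911 = 0.162158
Locus 8: 2 * 0.159 * 0.841 = 0.267438
Locus 9: 2 * 0.078 * 0.922 = 0.143832
Locus 10: 2 * 0.087 * 0.913 = 0.158862
Locus 11: 2 * 0.031 * 0.969 = 0.060078
Locus 12: 2 * 0.174 * 0.826 = 0.287448
Locus 13: 2 * 0.108 * 0.892 = 0.192672
Locus 14: 2 * 0.028 * 0.972 = 0.054432
Locus 15: 2 * 0.062 * 0.938 = 0.116312
Locus 16: 2 * 0.162 * 0.838 = 0.271512
RMP = 4.206e-13

4.206e-13


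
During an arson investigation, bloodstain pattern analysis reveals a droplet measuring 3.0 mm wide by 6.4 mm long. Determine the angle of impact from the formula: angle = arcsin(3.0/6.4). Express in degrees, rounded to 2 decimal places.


Blood spatter impact angle calculation:
width / length = 3.0 / 6.4 = 0.46875
angle = arcsin(0.46875)
angle = 27.95 degrees

27.95


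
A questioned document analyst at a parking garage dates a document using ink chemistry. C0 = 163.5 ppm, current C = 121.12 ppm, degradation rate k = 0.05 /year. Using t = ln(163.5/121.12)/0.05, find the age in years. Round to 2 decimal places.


Document age estimation:
C0/C = 163.5 / 121.12 = 1.349901
ln(C0/C) = 0.300031
t = 0.300031 / 0.05 = 6.00 years

6.00


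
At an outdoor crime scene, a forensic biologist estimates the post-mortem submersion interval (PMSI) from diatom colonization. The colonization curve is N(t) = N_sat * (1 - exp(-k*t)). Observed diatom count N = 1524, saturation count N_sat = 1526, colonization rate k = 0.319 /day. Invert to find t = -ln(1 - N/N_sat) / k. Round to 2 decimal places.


PMSI from diatom colonization curve:
N / N_sat = 1524 / 1526 = 0.998689
1 - N/N_sat = 0.001311
ln(1 - N/N_sat) = -6.636965
t = -ln(1 - N/N_sat) / k = -(-6.636965) / 0.319 = 20.81 days

20.81


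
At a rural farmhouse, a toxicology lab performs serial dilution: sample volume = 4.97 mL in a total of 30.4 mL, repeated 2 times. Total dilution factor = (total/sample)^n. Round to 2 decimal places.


Dilution factor calculation:
Single dilution = V_total / V_sample = 30.4 / 4.97 ≈ 6.1167
Number of dilutions = 2
Total DF = (30.4 / 4.97)^2 (full precision, rounded at the end) = 37.41

37.41


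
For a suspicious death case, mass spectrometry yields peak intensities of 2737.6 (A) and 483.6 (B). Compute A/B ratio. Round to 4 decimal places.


Spectral peak ratio:
Peak A = 2737.6 counts
Peak B = 483.6 counts
Ratio = 2737.6 / 483.6 = 5.6609

5.6609


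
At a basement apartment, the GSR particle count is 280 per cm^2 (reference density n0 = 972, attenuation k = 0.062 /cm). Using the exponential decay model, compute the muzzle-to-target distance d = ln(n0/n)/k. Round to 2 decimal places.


GSR distance calculation:
n0/n = 972 / 280 = 3.471429
ln(n0/n) = 1.244566
d = 1.244566 / 0.062 = 20.07 cm

20.07


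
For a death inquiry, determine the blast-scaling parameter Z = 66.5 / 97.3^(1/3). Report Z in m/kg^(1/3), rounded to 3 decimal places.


Scaled distance calculation:
W^(1/3) = 97.3^(1/3) = 4.599433
Z = R / W^(1/3) = 66.5 / 4.599433
Z = 14.458 m/kg^(1/3)

14.458


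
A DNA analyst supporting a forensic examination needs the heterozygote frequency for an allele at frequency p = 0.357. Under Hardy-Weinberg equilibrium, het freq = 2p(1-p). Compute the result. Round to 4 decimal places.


Hardy-Weinberg heterozygote frequency:
q = 1 - p = 1 - 0.357 = 0.643
2pq = 2 * 0.357 * 0.643 = 0.4591

0.4591


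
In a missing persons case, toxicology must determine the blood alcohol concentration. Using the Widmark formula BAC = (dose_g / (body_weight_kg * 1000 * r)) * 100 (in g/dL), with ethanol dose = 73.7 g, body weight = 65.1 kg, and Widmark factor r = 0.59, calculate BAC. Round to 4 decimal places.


Applying the Widmark formula:
BAC = (dose_g / (body_wt * 1000 * r)) * 100
Denominator = 65.1 * 1000 * 0.59 = 38409
BAC = (73.7 / 38409) * 100
BAC = 0.1919 g/dL

0.1919


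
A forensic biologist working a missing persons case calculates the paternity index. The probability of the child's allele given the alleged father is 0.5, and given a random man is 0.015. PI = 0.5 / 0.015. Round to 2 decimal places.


Paternity Index calculation:
PI = P(allele|father) / P(allele|random)
PI = 0.5 / 0.015
PI = 33.33

33.33


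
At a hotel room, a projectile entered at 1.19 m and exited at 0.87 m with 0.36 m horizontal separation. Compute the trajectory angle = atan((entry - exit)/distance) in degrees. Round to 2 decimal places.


Bullet trajectory angle:
Height difference = 1.19 - 0.87 = 0.32 m
angle = atan(0.32 / 0.36)
angle = atan(0.888889)
angle = 41.63 degrees

41.63


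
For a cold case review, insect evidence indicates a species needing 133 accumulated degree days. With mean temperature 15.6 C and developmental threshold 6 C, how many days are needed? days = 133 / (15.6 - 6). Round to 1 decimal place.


Insect development time:
Effective temperature = avg_temp - T_base = 15.6 - 6 = 9.6 C
Days = ADD / effective_temp = 133 / 9.6 = 13.9 days

13.9


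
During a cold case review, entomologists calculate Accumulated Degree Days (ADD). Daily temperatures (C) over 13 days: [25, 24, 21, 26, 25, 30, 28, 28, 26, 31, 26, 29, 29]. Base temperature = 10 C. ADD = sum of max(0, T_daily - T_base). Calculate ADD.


Computing ADD day by day:
Day 1: max(0, 25 - 10) = 15
Day 2: max(0, 24 - 10) = 14
Day 3: max(0, 21 - 10) = 11
Day 4: max(0, 26 - 10) = 16
Day 5: max(0, 25 - 10) = 15
Day 6: max(0, 30 - 10) = 20
Day 7: max(0, 28 - 10) = 18
Day 8: max(0, 28 - 10) = 18
Day 9: max(0, 26 - 10) = 16
Day 10: max(0, 31 - 10) = 21
Day 11: max(0, 26 - 10) = 16
Day 12: max(0, 29 - 10) = 19
Day 13: max(0, 29 - 10) = 19
Total ADD = 218

218


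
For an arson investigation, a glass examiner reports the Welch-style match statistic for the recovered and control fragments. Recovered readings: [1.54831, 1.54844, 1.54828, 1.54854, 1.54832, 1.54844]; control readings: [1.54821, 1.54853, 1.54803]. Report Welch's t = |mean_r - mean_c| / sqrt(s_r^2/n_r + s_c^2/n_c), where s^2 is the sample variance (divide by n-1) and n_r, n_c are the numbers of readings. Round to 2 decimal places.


Welch's t-criterion for glass RI comparison:
Recovered mean = sum / n_r = 9.29033 / 6 = 1.5483883
Control mean = sum / n_c = 4.64477 / 3 = 1.5482567
Recovered sample variance s_r^2 = 1.01767e-08
Control sample variance s_c^2 = 6.41333e-08
Welch SE (unpooled) = sqrt(s_r^2/n_r + s_c^2/n_c) = sqrt(1.69611e-09 + 2.13778e-08) = sqrt(2.30739e-08) = 0.000151901
|mean_r - mean_c| = 0.000131667
t = 0.000131667 / 0.000151901 = 0.87

0.87


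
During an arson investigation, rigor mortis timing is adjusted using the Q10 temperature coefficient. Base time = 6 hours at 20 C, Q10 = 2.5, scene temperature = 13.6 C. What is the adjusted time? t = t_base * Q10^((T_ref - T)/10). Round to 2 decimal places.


Rigor mortis time adjustment:
Exponent = (T_ref - T_actual) / 10 = (20 - 13.6) / 10 = 0.64
Q10 factor = 2.5^0.64 = 1.79755
t_adjusted = 6 * 1.79755 = 10.79 hours

10.79


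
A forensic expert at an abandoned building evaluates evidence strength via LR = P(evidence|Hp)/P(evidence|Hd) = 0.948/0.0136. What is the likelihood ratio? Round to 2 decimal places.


Likelihood ratio calculation:
LR = P(E|Hp) / P(E|Hd)
LR = 0.948 / 0.0136
LR = 69.71

69.71


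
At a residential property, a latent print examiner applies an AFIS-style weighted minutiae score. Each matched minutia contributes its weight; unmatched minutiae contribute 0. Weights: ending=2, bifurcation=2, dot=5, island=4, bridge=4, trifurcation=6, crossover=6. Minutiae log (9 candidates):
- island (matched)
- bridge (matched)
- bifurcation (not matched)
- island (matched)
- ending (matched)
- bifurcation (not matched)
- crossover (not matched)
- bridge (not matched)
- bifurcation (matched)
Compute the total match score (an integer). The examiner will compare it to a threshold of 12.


Weighted minutiae match score:
  island: matched, +4 (running total 4)
  bridge: matched, +4 (running total 8)
  bifurcation: not matched, +0
  island: matched, +4 (running total 12)
  ending: matched, +2 (running total 14)
  bifurcation: not matched, +0
  crossover: not matched, +0
  bridge: not matched, +0
  bifurcation: matched, +2 (running total 16)
Total score = 16
Threshold = 12; verdict = identification

16


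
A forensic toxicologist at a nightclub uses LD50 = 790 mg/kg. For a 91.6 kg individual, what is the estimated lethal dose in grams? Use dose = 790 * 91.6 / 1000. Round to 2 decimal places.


Lethal dose calculation:
Lethal dose = LD50 * body_weight / 1000
= 790 * 91.6 / 1000
= 72364 / 1000
= 72.36 g

72.36


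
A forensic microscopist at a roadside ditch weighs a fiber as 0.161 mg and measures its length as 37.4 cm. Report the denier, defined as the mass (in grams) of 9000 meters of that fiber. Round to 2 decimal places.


Denier calculation:
Mass in grams = 0.161 mg / 1000 = 0.000161 g
Length in meters = 37.4 cm / 100 = 0.374 m
Linear density = mass / length = 0.000161 / 0.374 = 0.00043048 g/m
Denier = (g/m) * 9000 = 0.00043048 * 9000 = 3.87

3.87


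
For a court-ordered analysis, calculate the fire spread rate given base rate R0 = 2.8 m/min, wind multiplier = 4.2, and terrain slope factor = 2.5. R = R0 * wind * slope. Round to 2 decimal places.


Fire spread rate calculation:
R = R0 * wind_factor * slope_factor
= 2.8 * 4.2 * 2.5
= 11.76 * 2.5
= 29.40 m/min

29.40


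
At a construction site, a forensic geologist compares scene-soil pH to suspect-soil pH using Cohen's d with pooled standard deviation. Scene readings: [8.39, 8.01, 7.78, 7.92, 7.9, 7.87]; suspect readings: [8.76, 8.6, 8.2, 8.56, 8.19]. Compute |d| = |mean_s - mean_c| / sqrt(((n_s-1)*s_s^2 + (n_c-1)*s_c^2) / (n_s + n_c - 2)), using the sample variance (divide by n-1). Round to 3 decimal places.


Pooled-variance Cohen's d for soil pH comparison:
Scene mean = 47.87 / 6 = 7.978333
Suspect mean = 42.31 / 5 = 8.462
Scene sample variance s_s^2 = 0.046217
Suspect sample variance s_c^2 = 0.06502
Pooled variance = ((n_s-1)*s_s^2 + (n_c-1)*s_c^2) / (n_s + n_c - 2) = 0.054574
Pooled SD = sqrt(0.054574) = 0.233611
Mean difference = -0.483667
|d| = |-0.483667| / 0.233611 = 2.070

2.070


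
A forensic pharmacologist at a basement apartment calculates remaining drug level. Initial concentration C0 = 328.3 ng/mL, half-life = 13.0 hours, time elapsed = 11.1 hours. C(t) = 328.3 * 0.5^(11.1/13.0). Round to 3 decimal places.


Drug concentration decay:
Number of half-lives = t / t_half = 11.1 / 13.0 = 0.853846
Decay factor = 0.5^0.853846 = 0.55330774
C(t) = 328.3 * 0.55330774 = 181.651 ng/mL

181.651


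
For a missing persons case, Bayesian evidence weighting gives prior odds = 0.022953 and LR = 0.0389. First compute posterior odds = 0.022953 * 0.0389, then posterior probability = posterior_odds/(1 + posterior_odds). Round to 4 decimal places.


Bayesian evidence evaluation:
Posterior odds = prior_odds * LR = 0.022953 * 0.0389 = 0.0008928717
Posterior probability = posterior_odds / (1 + posterior_odds)
= 0.0008928717 / (1 + 0.0008928717)
= 0.0008928717 / 1.0008928717
= 0.0009

0.0009


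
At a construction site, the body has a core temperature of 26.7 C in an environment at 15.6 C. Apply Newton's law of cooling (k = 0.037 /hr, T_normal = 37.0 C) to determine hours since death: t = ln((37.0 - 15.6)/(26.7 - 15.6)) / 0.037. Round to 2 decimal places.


Using Newton's law of cooling:
t = ln((T_normal - T_ambient) / (T_body - T_ambient)) / k
T_normal - T_ambient = 21.4
T_body - T_ambient = 11.1
Ratio = 1.927928
ln(ratio) = 0.656446
t = 0.656446 / 0.037 = 17.74 hours

17.74


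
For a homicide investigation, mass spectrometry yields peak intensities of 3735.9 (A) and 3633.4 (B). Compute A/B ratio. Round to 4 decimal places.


Spectral peak ratio:
Peak A = 3735.9 counts
Peak B = 3633.4 counts
Ratio = 3735.9 / 3633.4 = 1.0282

1.0282


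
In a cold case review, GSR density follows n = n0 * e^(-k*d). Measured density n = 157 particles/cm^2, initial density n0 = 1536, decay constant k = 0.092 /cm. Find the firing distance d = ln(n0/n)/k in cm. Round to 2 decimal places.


GSR distance calculation:
n0/n = 1536 / 157 = 9.783439
ln(n0/n) = 2.280691
d = 2.280691 / 0.092 = 24.79 cm

24.79


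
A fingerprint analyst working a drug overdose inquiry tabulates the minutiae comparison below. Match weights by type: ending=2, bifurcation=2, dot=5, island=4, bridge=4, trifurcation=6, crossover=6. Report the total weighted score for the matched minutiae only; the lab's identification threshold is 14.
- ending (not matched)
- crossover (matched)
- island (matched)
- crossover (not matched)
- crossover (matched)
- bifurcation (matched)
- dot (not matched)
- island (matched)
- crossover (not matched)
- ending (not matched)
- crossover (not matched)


Weighted minutiae match score:
  ending: not matched, +0
  crossover: matched, +6 (running total 6)
  island: matched, +4 (running total 10)
  crossover: not matched, +0
  crossover: matched, +6 (running total 16)
  bifurcation: matched, +2 (running total 18)
  dot: not matched, +0
  island: matched, +4 (running total 22)
  crossover: not matched, +0
  ending: not matched, +0
  crossover: not matched, +0
Total score = 22
Threshold = 14; verdict = identification

22


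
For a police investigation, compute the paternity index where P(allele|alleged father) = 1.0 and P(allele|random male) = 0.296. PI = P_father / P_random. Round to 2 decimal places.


Paternity Index calculation:
PI = P(allele|father) / P(allele|random)
PI = 1.0 / 0.296
PI = 3.38

3.38


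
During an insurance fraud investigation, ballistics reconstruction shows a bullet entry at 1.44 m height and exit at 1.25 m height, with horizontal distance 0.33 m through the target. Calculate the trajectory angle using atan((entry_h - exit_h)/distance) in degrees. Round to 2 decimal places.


Bullet trajectory angle:
Height difference = 1.44 - 1.25 = 0.19 m
angle = atan(0.19 / 0.33)
angle = atan(0.575758)
angle = 29.93 degrees

29.93


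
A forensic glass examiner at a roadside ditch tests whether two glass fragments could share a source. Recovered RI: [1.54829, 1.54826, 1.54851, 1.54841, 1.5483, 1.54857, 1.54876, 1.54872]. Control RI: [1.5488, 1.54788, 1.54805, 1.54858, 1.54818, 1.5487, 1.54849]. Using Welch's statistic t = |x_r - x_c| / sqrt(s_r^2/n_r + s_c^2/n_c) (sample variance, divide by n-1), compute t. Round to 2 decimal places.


Welch's t-criterion for glass RI comparison:
Recovered mean = sum / n_r = 12.38782 / 8 = 1.5484775
Control mean = sum / n_c = 10.83868 / 7 = 1.5483829
Recovered sample variance s_r^2 = 3.81071e-08
Control sample variance s_c^2 = 1.21624e-07
Welch SE (unpooled) = sqrt(s_r^2/n_r + s_c^2/n_c) = sqrt(4.76339e-09 + 1.73748e-08) = sqrt(2.21382e-08) = 0.000148789
|mean_r - mean_c| = 9.46429e-05
t = 9.46429e-05 / 0.000148789 = 0.64

0.64


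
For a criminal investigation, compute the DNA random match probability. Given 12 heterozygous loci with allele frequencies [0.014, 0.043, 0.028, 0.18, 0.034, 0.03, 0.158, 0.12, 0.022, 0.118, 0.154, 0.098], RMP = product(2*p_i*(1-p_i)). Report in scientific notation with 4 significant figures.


Computing RMP for 12 loci:
Locus 1: 2 * 0.014 * 0.986 = 0.027608
Locus 2: 2 * 0.043 * 0.957 = 0.082302
Locus 3: 2 * 0.028 * 0.972 = 0.054432
Locus 4: 2 * 0.18 * 0.82 = 0.2952
Locus 5: 2 * 0.034 * 0.966 = 0.065688
Locus 6: 2 * 0.03 * 0.97 = 0.0582
Locus 7: 2 * 0.158 * 0.842 = 0.266072
Locus 8: 2 * 0.12 * 0.88 = 0.2112
Locus 9: 2 * 0.022 * 0.978 = 0.043032
Locus 10: 2 * 0.118 * 0.882 = 0.208152
Locus 11: 2 * 0.154 * 0.846 = 0.260568
Locus 12: 2 * 0.098 * 0.902 = 0.176792
RMP = 3.236e-12

3.236e-12


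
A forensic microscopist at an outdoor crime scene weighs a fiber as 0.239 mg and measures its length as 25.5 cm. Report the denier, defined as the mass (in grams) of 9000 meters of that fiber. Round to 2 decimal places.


Denier calculation:
Mass in grams = 0.239 mg / 1000 = 0.000239 g
Length in meters = 25.5 cm / 100 = 0.255 m
Linear density = mass / length = 0.000239 / 0.255 = 0.00093725 g/m
Denier = (g/m) * 9000 = 0.00093725 * 9000 = 8.44

8.44


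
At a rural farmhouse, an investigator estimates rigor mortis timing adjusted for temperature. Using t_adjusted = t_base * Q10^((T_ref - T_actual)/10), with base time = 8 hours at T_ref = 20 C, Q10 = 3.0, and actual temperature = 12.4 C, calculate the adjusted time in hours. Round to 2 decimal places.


Rigor mortis time adjustment:
Exponent = (T_ref - T_actual) / 10 = (20 - 12.4) / 10 = 0.76
Q10 factor = 3.0^0.76 = 2.30469
t_adjusted = 8 * 2.30469 = 18.44 hours

18.44


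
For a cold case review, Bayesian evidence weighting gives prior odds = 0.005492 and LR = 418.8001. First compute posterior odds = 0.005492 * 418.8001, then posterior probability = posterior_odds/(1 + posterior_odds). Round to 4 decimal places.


Bayesian evidence evaluation:
Posterior odds = prior_odds * LR = 0.005492 * 418.8001 = 2.30005
Posterior probability = posterior_odds / (1 + posterior_odds)
= 2.30005 / (1 + 2.30005)
= 2.30005 / 3.30005
= 0.6970

0.6970


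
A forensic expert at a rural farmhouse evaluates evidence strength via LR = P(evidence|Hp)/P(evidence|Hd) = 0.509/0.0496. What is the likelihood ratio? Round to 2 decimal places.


Likelihood ratio calculation:
LR = P(E|Hp) / P(E|Hd)
LR = 0.509 / 0.0496
LR = 10.26

10.26


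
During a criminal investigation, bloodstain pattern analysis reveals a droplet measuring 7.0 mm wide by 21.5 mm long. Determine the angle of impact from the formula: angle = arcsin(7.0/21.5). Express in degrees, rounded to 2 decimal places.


Blood spatter impact angle calculation:
width / length = 7.0 / 21.5 = 0.325581
angle = arcsin(0.325581)
angle = 19.00 degrees

19.00


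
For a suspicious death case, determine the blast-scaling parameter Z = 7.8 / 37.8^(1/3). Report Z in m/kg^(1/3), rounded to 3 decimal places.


Scaled distance calculation:
W^(1/3) = 37.8^(1/3) = 3.356067
Z = R / W^(1/3) = 7.8 / 3.356067
Z = 2.324 m/kg^(1/3)

2.324


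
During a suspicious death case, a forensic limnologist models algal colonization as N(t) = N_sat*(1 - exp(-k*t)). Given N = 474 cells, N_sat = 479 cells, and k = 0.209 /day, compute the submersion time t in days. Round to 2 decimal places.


PMSI from diatom colonization curve:
N / N_sat = 474 / 479 = 0.989562
1 - N/N_sat = 0.010438
ln(1 - N/N_sat) = -4.562302
t = -ln(1 - N/N_sat) / k = -(-4.562302) / 0.209 = 21.83 days

21.83


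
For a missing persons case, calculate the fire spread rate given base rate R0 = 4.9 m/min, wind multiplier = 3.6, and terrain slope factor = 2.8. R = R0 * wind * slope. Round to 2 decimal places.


Fire spread rate calculation:
R = R0 * wind_factor * slope_factor
= 4.9 * 3.6 * 2.8
= 17.64 * 2.8
= 49.39 m/min

49.39


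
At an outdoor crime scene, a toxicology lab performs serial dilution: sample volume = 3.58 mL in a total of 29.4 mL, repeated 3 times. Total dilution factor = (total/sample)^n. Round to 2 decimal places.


Dilution factor calculation:
Single dilution = V_total / V_sample = 29.4 / 3.58 ≈ 8.212291
Number of dilutions = 3
Total DF = (29.4 / 3.58)^3 (full precision, rounded at the end) = 553.85

553.85


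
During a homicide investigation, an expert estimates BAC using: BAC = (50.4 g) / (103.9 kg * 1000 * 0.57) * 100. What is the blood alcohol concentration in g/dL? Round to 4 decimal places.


Applying the Widmark formula:
BAC = (dose_g / (body_wt * 1000 * r)) * 100
Denominator = 103.9 * 1000 * 0.57 = 59223
BAC = (50.4 / 59223) * 100
BAC = 0.0851 g/dL

0.0851


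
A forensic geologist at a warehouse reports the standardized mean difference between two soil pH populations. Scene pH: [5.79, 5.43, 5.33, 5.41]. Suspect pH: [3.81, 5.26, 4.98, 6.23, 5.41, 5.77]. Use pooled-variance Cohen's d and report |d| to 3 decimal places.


Pooled-variance Cohen's d for soil pH comparison:
Scene mean = 21.96 / 4 = 5.49
Suspect mean = 31.46 / 6 = 5.243333
Scene sample variance s_s^2 = 0.041867
Suspect sample variance s_c^2 = 0.680547
Pooled variance = ((n_s-1)*s_s^2 + (n_c-1)*s_c^2) / (n_s + n_c - 2) = 0.441042
Pooled SD = sqrt(0.441042) = 0.66411
Mean difference = 0.246667
|d| = |0.246667| / 0.66411 = 0.371

0.371


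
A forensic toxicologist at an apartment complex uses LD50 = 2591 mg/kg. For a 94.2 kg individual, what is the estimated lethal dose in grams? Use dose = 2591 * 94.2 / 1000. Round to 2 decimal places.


Lethal dose calculation:
Lethal dose = LD50 * body_weight / 1000
= 2591 * 94.2 / 1000
= 244072.2 / 1000
= 244.07 g

244.07


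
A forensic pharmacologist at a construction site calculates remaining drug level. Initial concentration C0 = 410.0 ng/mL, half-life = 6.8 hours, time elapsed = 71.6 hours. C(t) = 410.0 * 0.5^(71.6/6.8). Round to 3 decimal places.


Drug concentration decay:
Number of half-lives = t / t_half = 71.6 / 6.8 = 10.529412
Decay factor = 0.5^10.529412 = 0.0006766
C(t) = 410.0 * 0.0006766 = 0.277 ng/mL

0.277


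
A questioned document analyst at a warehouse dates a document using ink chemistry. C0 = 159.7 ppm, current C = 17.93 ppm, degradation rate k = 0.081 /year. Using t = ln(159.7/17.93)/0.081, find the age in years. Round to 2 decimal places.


Document age estimation:
C0/C = 159.7 / 17.93 = 8.90686
ln(C0/C) = 2.186822
t = 2.186822 / 0.081 = 27.00 years

27.00


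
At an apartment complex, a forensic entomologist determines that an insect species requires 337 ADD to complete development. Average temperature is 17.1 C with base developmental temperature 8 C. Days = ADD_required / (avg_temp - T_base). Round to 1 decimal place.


Insect development time:
Effective temperature = avg_temp - T_base = 17.1 - 8 = 9.1 C
Days = ADD / effective_temp = 337 / 9.1 = 37.0 days

37.0


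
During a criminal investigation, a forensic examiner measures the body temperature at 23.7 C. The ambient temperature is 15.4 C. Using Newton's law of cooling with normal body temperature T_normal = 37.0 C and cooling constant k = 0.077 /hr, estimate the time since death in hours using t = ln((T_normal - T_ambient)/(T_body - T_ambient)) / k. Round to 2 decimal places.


Using Newton's law of cooling:
t = ln((T_normal - T_ambient) / (T_body - T_ambient)) / k
T_normal - T_ambient = 21.6
T_body - T_ambient = 8.3
Ratio = 2.60241
ln(ratio) = 0.956438
t = 0.956438 / 0.077 = 12.42 hours

12.42


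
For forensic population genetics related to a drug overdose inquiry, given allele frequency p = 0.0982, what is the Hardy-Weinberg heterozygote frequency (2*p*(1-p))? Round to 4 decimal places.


Hardy-Weinberg heterozygote frequency:
q = 1 - p = 1 - 0.0982 = 0.9018
2pq = 2 * 0.0982 * 0.9018 = 0.1771

0.1771


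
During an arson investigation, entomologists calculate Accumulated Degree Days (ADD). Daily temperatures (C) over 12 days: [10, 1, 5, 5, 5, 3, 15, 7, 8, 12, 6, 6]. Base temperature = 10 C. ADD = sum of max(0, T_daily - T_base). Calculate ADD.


Computing ADD day by day:
Day 1: max(0, 10 - 10) = 0
Day 2: max(0, 1 - 10) = 0
Day 3: max(0, 5 - 10) = 0
Day 4: max(0, 5 - 10) = 0
Day 5: max(0, 5 - 10) = 0
Day 6: max(0, 3 - 10) = 0
Day 7: max(0, 15 - 10) = 5
Day 8: max(0, 7 - 10) = 0
Day 9: max(0, 8 - 10) = 0
Day 10: max(0, 12 - 10) = 2
Day 11: max(0, 6 - 10) = 0
Day 12: max(0, 6 - 10) = 0
Total ADD = 7

7


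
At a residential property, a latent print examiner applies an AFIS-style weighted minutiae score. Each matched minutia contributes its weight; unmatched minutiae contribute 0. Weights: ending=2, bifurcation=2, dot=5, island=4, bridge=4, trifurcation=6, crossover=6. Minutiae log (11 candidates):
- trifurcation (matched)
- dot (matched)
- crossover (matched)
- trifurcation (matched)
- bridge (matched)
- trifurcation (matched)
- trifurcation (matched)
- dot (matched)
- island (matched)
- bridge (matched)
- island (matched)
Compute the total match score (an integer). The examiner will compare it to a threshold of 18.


Weighted minutiae match score:
  trifurcation: matched, +6 (running total 6)
  dot: matched, +5 (running total 11)
  crossover: matched, +6 (running total 17)
  trifurcation: matched, +6 (running total 23)
  bridge: matched, +4 (running total 27)
  trifurcation: matched, +6 (running total 33)
  trifurcation: matched, +6 (running total 39)
  dot: matched, +5 (running total 44)
  island: matched, +4 (running total 48)
  bridge: matched, +4 (running total 52)
  island: matched, +4 (running total 56)
Total score = 56
Threshold = 18; verdict = identification

56


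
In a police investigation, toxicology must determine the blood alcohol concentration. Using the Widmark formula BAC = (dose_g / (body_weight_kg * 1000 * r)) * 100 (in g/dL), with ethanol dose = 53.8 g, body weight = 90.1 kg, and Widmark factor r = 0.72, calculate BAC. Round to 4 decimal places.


Applying the Widmark formula:
BAC = (dose_g / (body_wt * 1000 * r)) * 100
Denominator = 90.1 * 1000 * 0.72 = 64872
BAC = (53.8 / 64872) * 100
BAC = 0.0829 g/dL

0.0829


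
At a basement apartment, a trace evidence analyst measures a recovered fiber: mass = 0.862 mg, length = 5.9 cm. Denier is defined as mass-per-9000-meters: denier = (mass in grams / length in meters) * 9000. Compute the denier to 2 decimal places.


Denier calculation:
Mass in grams = 0.862 mg / 1000 = 0.000862 g
Length in meters = 5.9 cm / 100 = 0.059 m
Linear density = mass / length = 0.000862 / 0.059 = 0.01461017 g/m
Denier = (g/m) * 9000 = 0.01461017 * 9000 = 131.49

131.49


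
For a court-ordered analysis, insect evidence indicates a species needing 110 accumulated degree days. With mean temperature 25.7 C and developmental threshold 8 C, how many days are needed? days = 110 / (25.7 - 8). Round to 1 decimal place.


Insect development time:
Effective temperature = avg_temp - T_base = 25.7 - 8 = 17.7 C
Days = ADD / effective_temp = 110 / 17.7 = 6.2 days

6.2


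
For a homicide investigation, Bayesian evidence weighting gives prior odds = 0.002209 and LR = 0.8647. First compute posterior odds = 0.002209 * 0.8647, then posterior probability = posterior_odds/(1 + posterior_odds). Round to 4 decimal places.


Bayesian evidence evaluation:
Posterior odds = prior_odds * LR = 0.002209 * 0.8647 = 0.001910122
Posterior probability = posterior_odds / (1 + posterior_odds)
= 0.001910122 / (1 + 0.001910122)
= 0.001910122 / 1.001910122
= 0.0019

0.0019


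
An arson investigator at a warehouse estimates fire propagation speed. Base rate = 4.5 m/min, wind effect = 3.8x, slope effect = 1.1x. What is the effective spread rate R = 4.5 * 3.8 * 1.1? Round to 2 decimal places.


Fire spread rate calculation:
R = R0 * wind_factor * slope_factor
= 4.5 * 3.8 * 1.1
= 17.1 * 1.1
= 18.81 m/min

18.81


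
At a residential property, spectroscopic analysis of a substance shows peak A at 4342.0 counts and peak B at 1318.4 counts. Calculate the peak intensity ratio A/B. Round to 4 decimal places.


Spectral peak ratio:
Peak A = 4342.0 counts
Peak B = 1318.4 counts
Ratio = 4342.0 / 1318.4 = 3.2934

3.2934


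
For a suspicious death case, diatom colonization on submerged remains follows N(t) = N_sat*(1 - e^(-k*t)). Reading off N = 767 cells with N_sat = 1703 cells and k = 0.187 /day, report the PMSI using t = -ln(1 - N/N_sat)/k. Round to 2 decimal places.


PMSI from diatom colonization curve:
N / N_sat = 767 / 1703 = 0.450382
1 - N/N_sat = 0.549618
ln(1 - N/N_sat) = -0.598532
t = -ln(1 - N/N_sat) / k = -(-0.598532) / 0.187 = 3.20 days

3.20


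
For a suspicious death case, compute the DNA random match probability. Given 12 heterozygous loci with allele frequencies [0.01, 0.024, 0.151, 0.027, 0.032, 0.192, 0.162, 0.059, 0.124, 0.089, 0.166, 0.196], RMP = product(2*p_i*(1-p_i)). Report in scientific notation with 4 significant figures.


Computing RMP for 12 loci:
Locus 1: 2 * 0.01 * 0.99 = 0.0198
Locus 2: 2 * 0.024 * 0.976 = 0.046848
Locus 3: 2 * 0.151 * 0.849 = 0.256398
Locus 4: 2 * 0.027 * 0.973 = 0.052542
Locus 5: 2 * 0.032 * 0.968 = 0.061952
Locus 6: 2 * 0.192 * 0.808 = 0.310272
Locus 7: 2 * 0.162 * 0.838 = 0.271512
Locus 8: 2 * 0.059 * 0.941 = 0.111038
Locus 9: 2 * 0.124 * 0.876 = 0.217248
Locus 10: 2 * 0.089 * 0.911 = 0.162158
Locus 11: 2 * 0.166 * 0.834 = 0.276888
Locus 12: 2 * 0.196 * 0.804 = 0.315168
RMP = 2.226e-11

2.226e-11


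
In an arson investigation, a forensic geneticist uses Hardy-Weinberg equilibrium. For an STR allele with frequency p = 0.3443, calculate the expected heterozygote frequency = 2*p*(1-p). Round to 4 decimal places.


Hardy-Weinberg heterozygote frequency:
q = 1 - p = 1 - 0.3443 = 0.6557
2pq = 2 * 0.3443 * 0.6557 = 0.4515

0.4515


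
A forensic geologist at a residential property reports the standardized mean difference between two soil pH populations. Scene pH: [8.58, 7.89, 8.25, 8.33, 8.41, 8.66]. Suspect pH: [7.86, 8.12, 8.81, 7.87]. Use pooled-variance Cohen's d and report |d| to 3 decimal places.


Pooled-variance Cohen's d for soil pH comparison:
Scene mean = 50.12 / 6 = 8.353333
Suspect mean = 32.66 / 4 = 8.165
Scene sample variance s_s^2 = 0.074907
Suspect sample variance s_c^2 = 0.199367
Pooled variance = ((n_s-1)*s_s^2 + (n_c-1)*s_c^2) / (n_s + n_c - 2) = 0.121579
Pooled SD = sqrt(0.121579) = 0.348682
Mean difference = 0.188333
|d| = |0.188333| / 0.348682 = 0.540

0.540


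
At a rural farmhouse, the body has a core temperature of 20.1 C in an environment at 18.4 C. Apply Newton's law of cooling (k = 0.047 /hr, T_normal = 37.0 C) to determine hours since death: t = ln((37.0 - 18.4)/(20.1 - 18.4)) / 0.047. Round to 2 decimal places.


Using Newton's law of cooling:
t = ln((T_normal - T_ambient) / (T_body - T_ambient)) / k
T_normal - T_ambient = 18.6
T_body - T_ambient = 1.7
Ratio = 10.941176
ln(ratio) = 2.392533
t = 2.392533 / 0.047 = 50.90 hours

50.90


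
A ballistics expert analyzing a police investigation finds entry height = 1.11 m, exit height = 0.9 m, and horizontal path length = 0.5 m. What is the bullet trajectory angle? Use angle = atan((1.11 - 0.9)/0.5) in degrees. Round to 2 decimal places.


Bullet trajectory angle:
Height difference = 1.11 - 0.9 = 0.21 m
angle = atan(0.21 / 0.5)
angle = atan(0.42)
angle = 22.78 degrees

22.78


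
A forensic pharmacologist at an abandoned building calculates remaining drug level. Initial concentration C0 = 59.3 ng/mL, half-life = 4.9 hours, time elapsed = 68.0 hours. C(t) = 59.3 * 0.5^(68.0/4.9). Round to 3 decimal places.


Drug concentration decay:
Number of half-lives = t / t_half = 68.0 / 4.9 = 13.877551
Decay factor = 0.5^13.877551 = 0.00006644
C(t) = 59.3 * 0.00006644 = 0.004 ng/mL

0.004


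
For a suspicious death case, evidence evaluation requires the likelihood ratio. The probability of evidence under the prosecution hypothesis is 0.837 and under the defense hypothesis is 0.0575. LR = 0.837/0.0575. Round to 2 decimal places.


Likelihood ratio calculation:
LR = P(E|Hp) / P(E|Hd)
LR = 0.837 / 0.0575
LR = 14.56

14.56


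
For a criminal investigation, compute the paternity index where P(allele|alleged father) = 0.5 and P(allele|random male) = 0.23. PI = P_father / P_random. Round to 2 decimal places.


Paternity Index calculation:
PI = P(allele|father) / P(allele|random)
PI = 0.5 / 0.23
PI = 2.17

2.17


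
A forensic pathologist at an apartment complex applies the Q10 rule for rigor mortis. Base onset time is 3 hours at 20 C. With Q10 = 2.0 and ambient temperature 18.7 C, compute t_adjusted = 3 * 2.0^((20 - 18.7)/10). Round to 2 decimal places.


Rigor mortis time adjustment:
Exponent = (T_ref - T_actual) / 10 = (20 - 18.7) / 10 = 0.13
Q10 factor = 2.0^0.13 = 1.09429
t_adjusted = 3 * 1.09429 = 3.28 hours

3.28


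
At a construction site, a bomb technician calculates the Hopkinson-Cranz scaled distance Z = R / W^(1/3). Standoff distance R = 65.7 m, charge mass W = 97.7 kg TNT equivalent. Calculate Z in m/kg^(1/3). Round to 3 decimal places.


Scaled distance calculation:
W^(1/3) = 97.7^(1/3) = 4.605727
Z = R / W^(1/3) = 65.7 / 4.605727
Z = 14.265 m/kg^(1/3)

14.265


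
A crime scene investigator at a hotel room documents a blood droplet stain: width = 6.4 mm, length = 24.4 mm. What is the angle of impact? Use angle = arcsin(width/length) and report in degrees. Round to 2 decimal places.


Blood spatter impact angle calculation:
width / length = 6.4 / 24.4 = 0.262295
angle = arcsin(0.262295)
angle = 15.21 degrees

15.21


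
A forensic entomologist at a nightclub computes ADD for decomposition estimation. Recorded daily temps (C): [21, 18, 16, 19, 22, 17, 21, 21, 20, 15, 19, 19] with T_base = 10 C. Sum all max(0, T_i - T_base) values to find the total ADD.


Computing ADD day by day:
Day 1: max(0, 21 - 10) = 11
Day 2: max(0, 18 - 10) = 8
Day 3: max(0, 16 - 10) = 6
Day 4: max(0, 19 - 10) = 9
Day 5: max(0, 22 - 10) = 12
Day 6: max(0, 17 - 10) = 7
Day 7: max(0, 21 - 10) = 11
Day 8: max(0, 21 - 10) = 11
Day 9: max(0, 20 - 10) = 10
Day 10: max(0, 15 - 10) = 5
Day 11: max(0, 19 - 10) = 9
Day 12: max(0, 19 - 10) = 9
Total ADD = 108

108


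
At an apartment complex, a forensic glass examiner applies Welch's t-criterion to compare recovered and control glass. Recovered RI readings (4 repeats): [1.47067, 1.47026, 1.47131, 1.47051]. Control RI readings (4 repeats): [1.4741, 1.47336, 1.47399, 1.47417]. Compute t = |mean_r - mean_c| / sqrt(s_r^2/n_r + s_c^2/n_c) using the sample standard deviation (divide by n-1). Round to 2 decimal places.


Welch's t-criterion for glass RI comparison:
Recovered mean = sum / n_r = 5.88275 / 4 = 1.4706875
Control mean = sum / n_c = 5.89562 / 4 = 1.473905
Recovered sample variance s_r^2 = 2.00692e-07
Control sample variance s_c^2 = 1.375e-07
Welch SE (unpooled) = sqrt(s_r^2/n_r + s_c^2/n_c) = sqrt(5.01729e-08 + 3.4375e-08) = sqrt(8.45479e-08) = 0.000290771
|mean_r - mean_c| = 0.0032175
t = 0.0032175 / 0.000290771 = 11.07

11.07


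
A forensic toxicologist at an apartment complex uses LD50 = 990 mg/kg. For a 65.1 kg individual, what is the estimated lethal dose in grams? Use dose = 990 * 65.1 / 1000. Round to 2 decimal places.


Lethal dose calculation:
Lethal dose = LD50 * body_weight / 1000
= 990 * 65.1 / 1000
= 64449 / 1000
= 64.45 g

64.45


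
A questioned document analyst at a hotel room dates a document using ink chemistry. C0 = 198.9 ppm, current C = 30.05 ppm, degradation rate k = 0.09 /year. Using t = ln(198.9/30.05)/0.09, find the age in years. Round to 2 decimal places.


Document age estimation:
C0/C = 198.9 / 30.05 = 6.618968
ln(C0/C) = 1.889939
t = 1.889939 / 0.09 = 21.00 years

21.00
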